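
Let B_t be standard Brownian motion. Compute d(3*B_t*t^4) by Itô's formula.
d(3*B_t*t^4) = (12*B_t*t^3) dt + (3*t^4) dB_t

Itô's formula for f(t, x): d f(t, B_t) = (f_t + (1/2) f_xx) dt + f_x dB_t. Compute partials of f(t, x) = 3*t^4*x:
  f_t(t,x)  = 12*t^3*x
  f_x(t,x)  = 3*t^4
  f_xx(t,x) = 0
Assemble drift = f_t + (1/2) f_xx = 12*t^3*x and diffusion = f_x = 3*t^4. Substituting x = B_t:
  d(3*B_t*t^4) = (12*B_t*t^3) dt + (3*t^4) dB_t.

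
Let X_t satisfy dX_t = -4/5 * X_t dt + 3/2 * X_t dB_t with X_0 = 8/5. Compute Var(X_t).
Var(X_t) = (64*exp(9*t/4) - 64)*exp(-8*t/5)/25

For GBM dX = mu X dt + sigma X dB with X_0 = x_0, apply Itô to Y = log X: dY = (mu - sigma^2/2) dt + sigma dB, so Y_t = log(x_0) + (mu - sigma^2/2) t + sigma B_t and hence X_t = x_0 * exp((mu - sigma^2/2) t + sigma B_t).
With mu = -4/5, sigma = 3/2, x_0 = 8/5, this gives:
  X_t = 8/5 * exp((-77/40) * t + (3/2) * B_t).
Since sigma*B_t ~ Normal(0, sigma^2 t), E[exp(sigma*B_t)] = exp(sigma^2 t / 2); so E[X_t] = x_0 * exp((mu - sigma^2/2) t) * exp(sigma^2 t / 2) = x_0 * exp(mu t) = 8*exp(-4*t/5)/5.
Var(X_t) = E[X_t^2] - (E[X_t])^2 = x_0^2 * exp(2 mu t) * (exp(sigma^2 t) - 1) = (64*exp(9*t/4) - 64)*exp(-8*t/5)/25.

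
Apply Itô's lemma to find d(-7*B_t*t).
d(-7*B_t*t) = (-7*B_t) dt + (-7*t) dB_t

Itô's formula for f(t, x): d f(t, B_t) = (f_t + (1/2) f_xx) dt + f_x dB_t. Compute partials of f(t, x) = -7*t*x:
  f_t(t,x)  = -7*x
  f_x(t,x)  = -7*t
  f_xx(t,x) = 0
Assemble drift = f_t + (1/2) f_xx = -7*x and diffusion = f_x = -7*t. Substituting x = B_t:
  d(-7*B_t*t) = (-7*B_t) dt + (-7*t) dB_t.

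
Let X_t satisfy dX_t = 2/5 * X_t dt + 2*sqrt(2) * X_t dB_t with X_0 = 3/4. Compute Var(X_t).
Var(X_t) = 9*(exp(8*t) - 1)*exp(4*t/5)/16

For GBM dX = mu X dt + sigma X dB with X_0 = x_0, apply Itô to Y = log X: dY = (mu - sigma^2/2) dt + sigma dB, so Y_t = log(x_0) + (mu - sigma^2/2) t + sigma B_t and hence X_t = x_0 * exp((mu - sigma^2/2) t + sigma B_t).
With mu = 2/5, sigma = 2*sqrt(2), x_0 = 3/4, this gives:
  X_t = 3/4 * exp((-18/5) * t + (2*sqrt(2)) * B_t).
Since sigma*B_t ~ Normal(0, sigma^2 t), E[exp(sigma*B_t)] = exp(sigma^2 t / 2); so E[X_t] = x_0 * exp((mu - sigma^2/2) t) * exp(sigma^2 t / 2) = x_0 * exp(mu t) = 3*exp(2*t/5)/4.
Var(X_t) = E[X_t^2] - (E[X_t])^2 = x_0^2 * exp(2 mu t) * (exp(sigma^2 t) - 1) = 9*(exp(8*t) - 1)*exp(4*t/5)/16.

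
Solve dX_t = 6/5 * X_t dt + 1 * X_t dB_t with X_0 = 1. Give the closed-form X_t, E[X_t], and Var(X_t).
X_t = 1 * exp((7/10) t + (1) B_t); E[X_t] = exp(6*t/5); Var(X_t) = (exp(t) - 1)*exp(12*t/5)

For GBM dX = mu X dt + sigma X dB with X_0 = x_0, apply Itô to Y = log X: dY = (mu - sigma^2/2) dt + sigma dB, so Y_t = log(x_0) + (mu - sigma^2/2) t + sigma B_t and hence X_t = x_0 * exp((mu - sigma^2/2) t + sigma B_t).
With mu = 6/5, sigma = 1, x_0 = 1, this gives:
  X_t = 1 * exp((7/10) * t + (1) * B_t).
Since sigma*B_t ~ Normal(0, sigma^2 t), E[exp(sigma*B_t)] = exp(sigma^2 t / 2); so E[X_t] = x_0 * exp((mu - sigma^2/2) t) * exp(sigma^2 t / 2) = x_0 * exp(mu t) = exp(6*t/5).
Var(X_t) = E[X_t^2] - (E[X_t])^2 = x_0^2 * exp(2 mu t) * (exp(sigma^2 t) - 1) = (exp(t) - 1)*exp(12*t/5).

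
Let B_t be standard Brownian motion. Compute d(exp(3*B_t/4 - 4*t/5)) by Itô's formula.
d(exp(3*B_t/4 - 4*t/5)) = (-83*exp(3*B_t/4 - 4*t/5)/160) dt + (3*exp(3*B_t/4 - 4*t/5)/4) dB_t

Itô's formula for f(t, x): d f(t, B_t) = (f_t + (1/2) f_xx) dt + f_x dB_t. Compute partials of f(t, x) = exp(-4*t/5 + 3*x/4):
  f_t(t,x)  = -4*exp(-4*t/5 + 3*x/4)/5
  f_x(t,x)  = 3*exp(-4*t/5 + 3*x/4)/4
  f_xx(t,x) = 9*exp(-4*t/5 + 3*x/4)/16
Assemble drift = f_t + (1/2) f_xx = -83*exp(-4*t/5 + 3*x/4)/160 and diffusion = f_x = 3*exp(-4*t/5 + 3*x/4)/4. Substituting x = B_t:
  d(exp(3*B_t/4 - 4*t/5)) = (-83*exp(3*B_t/4 - 4*t/5)/160) dt + (3*exp(3*B_t/4 - 4*t/5)/4) dB_t.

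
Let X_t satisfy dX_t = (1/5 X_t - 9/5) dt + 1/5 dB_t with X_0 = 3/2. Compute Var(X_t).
Var(X_t) = exp(2*t/5)/10 - 1/10

The variance V(t) = Var(X_t) satisfies V'(t) = 2 a V(t) + c^2 with V(0) = 0 (drift coefficient is linear in X, diffusion is constant). With a = 1/5, c = 1/5, the solution is
  V(t) = (c^2 / (2 a)) * (exp(2 a t) - 1)
       = ((1/5)^2 / (2*(1/5))) * (exp((2/5) t) - 1)
       = exp(2*t/5)/10 - 1/10.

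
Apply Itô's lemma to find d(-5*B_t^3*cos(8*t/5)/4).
d(-5*B_t^3*cos(8*t/5)/4) = (B_t*(8*B_t^2*sin(8*t/5) - 15*cos(8*t/5))/4) dt + (-15*B_t^2*cos(8*t/5)/4) dB_t

Itô's formula for f(t, x): d f(t, B_t) = (f_t + (1/2) f_xx) dt + f_x dB_t. Compute partials of f(t, x) = -5*x^3*cos(8*t/5)/4:
  f_t(t,x)  = 2*x^3*sin(8*t/5)
  f_x(t,x)  = -15*x^2*cos(8*t/5)/4
  f_xx(t,x) = -15*x*cos(8*t/5)/2
Assemble drift = f_t + (1/2) f_xx = x*(8*x^2*sin(8*t/5) - 15*cos(8*t/5))/4 and diffusion = f_x = -15*x^2*cos(8*t/5)/4. Substituting x = B_t:
  d(-5*B_t^3*cos(8*t/5)/4) = (B_t*(8*B_t^2*sin(8*t/5) - 15*cos(8*t/5))/4) dt + (-15*B_t^2*cos(8*t/5)/4) dB_t.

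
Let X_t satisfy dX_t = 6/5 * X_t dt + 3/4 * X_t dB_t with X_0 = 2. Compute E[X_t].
E[X_t] = 2*exp(6*t/5)

For GBM dX = mu X dt + sigma X dB with X_0 = x_0, apply Itô to Y = log X: dY = (mu - sigma^2/2) dt + sigma dB, so Y_t = log(x_0) + (mu - sigma^2/2) t + sigma B_t and hence X_t = x_0 * exp((mu - sigma^2/2) t + sigma B_t).
With mu = 6/5, sigma = 3/4, x_0 = 2, this gives:
  X_t = 2 * exp((147/160) * t + (3/4) * B_t).
Since sigma*B_t ~ Normal(0, sigma^2 t), E[exp(sigma*B_t)] = exp(sigma^2 t / 2); so E[X_t] = x_0 * exp((mu - sigma^2/2) t) * exp(sigma^2 t / 2) = x_0 * exp(mu t) = 2*exp(6*t/5).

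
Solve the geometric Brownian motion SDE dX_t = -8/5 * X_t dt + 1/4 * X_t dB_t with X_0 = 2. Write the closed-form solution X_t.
X_t = 2 * exp((-261/160) * t + (1/4) * B_t)

For GBM dX = mu X dt + sigma X dB with X_0 = x_0, apply Itô to Y = log X: dY = (mu - sigma^2/2) dt + sigma dB, so Y_t = log(x_0) + (mu - sigma^2/2) t + sigma B_t and hence X_t = x_0 * exp((mu - sigma^2/2) t + sigma B_t).
With mu = -8/5, sigma = 1/4, x_0 = 2, this gives:
  X_t = 2 * exp((-261/160) * t + (1/4) * B_t).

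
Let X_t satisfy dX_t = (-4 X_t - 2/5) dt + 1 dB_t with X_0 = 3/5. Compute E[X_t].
E[X_t] = -1/10 + 7*exp(-4*t)/10

Taking expectations and using E[dB_t] = 0, the mean m(t) = E[X_t] satisfies the ODE m'(t) = a m(t) + b with m(0) = x_0. With a = -4, b = -2/5, x_0 = 3/5, the solution is
  m(t) = x_0 * exp(a t) + (b/a) * (exp(a t) - 1)
       = (3/5) * exp((-4) t) + ((-2/5)/(-4)) * (exp((-4) t) - 1)
       = -1/10 + 7*exp(-4*t)/10.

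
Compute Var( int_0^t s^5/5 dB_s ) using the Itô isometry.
Var = t^11/275

The Itô integral of a deterministic integrand f(s) has mean 0 because each increment f(s) * (B_{s+ds} - B_s) has mean 0. By the Itô isometry:
  Var( int_0^t f(s) dB_s ) = E[ (int_0^t f(s) dB_s)^2 ] = int_0^t f(s)^2 ds.
Here f(s) = s^5/5, so f(s)^2 = s^10/25. Integrate:
  int_0^t (s^10/25) ds = t^11/275.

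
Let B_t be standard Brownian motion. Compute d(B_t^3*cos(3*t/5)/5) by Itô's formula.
d(B_t^3*cos(3*t/5)/5) = (3*B_t*(-B_t^2*sin(3*t/5) + 5*cos(3*t/5))/25) dt + (3*B_t^2*cos(3*t/5)/5) dB_t

Itô's formula for f(t, x): d f(t, B_t) = (f_t + (1/2) f_xx) dt + f_x dB_t. Compute partials of f(t, x) = x^3*cos(3*t/5)/5:
  f_t(t,x)  = -3*x^3*sin(3*t/5)/25
  f_x(t,x)  = 3*x^2*cos(3*t/5)/5
  f_xx(t,x) = 6*x*cos(3*t/5)/5
Assemble drift = f_t + (1/2) f_xx = 3*x*(-x^2*sin(3*t/5) + 5*cos(3*t/5))/25 and diffusion = f_x = 3*x^2*cos(3*t/5)/5. Substituting x = B_t:
  d(B_t^3*cos(3*t/5)/5) = (3*B_t*(-B_t^2*sin(3*t/5) + 5*cos(3*t/5))/25) dt + (3*B_t^2*cos(3*t/5)/5) dB_t.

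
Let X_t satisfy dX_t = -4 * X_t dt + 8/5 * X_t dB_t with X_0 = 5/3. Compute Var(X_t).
Var(X_t) = (25*exp(64*t/25) - 25)*exp(-8*t)/9

For GBM dX = mu X dt + sigma X dB with X_0 = x_0, apply Itô to Y = log X: dY = (mu - sigma^2/2) dt + sigma dB, so Y_t = log(x_0) + (mu - sigma^2/2) t + sigma B_t and hence X_t = x_0 * exp((mu - sigma^2/2) t + sigma B_t).
With mu = -4, sigma = 8/5, x_0 = 5/3, this gives:
  X_t = 5/3 * exp((-132/25) * t + (8/5) * B_t).
Since sigma*B_t ~ Normal(0, sigma^2 t), E[exp(sigma*B_t)] = exp(sigma^2 t / 2); so E[X_t] = x_0 * exp((mu - sigma^2/2) t) * exp(sigma^2 t / 2) = x_0 * exp(mu t) = 5*exp(-4*t)/3.
Var(X_t) = E[X_t^2] - (E[X_t])^2 = x_0^2 * exp(2 mu t) * (exp(sigma^2 t) - 1) = (25*exp(64*t/25) - 25)*exp(-8*t)/9.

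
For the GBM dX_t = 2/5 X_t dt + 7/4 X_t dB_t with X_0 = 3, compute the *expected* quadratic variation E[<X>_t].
E[<X>_t] = 735*exp(309*t/80)/103 - 735/103

<X>_t = int_0^t ((7/4) * X_s)^2 ds. Taking expectation inside the integral: E[<X>_t] = (7/4)^2 * int_0^t E[X_s^2] ds. For GBM, E[X_s^2] = x_0^2 * exp((2 mu + sigma^2) s). Integrating:
  E[<X>_t] = (7/4)^2 * 3^2 * (exp((2*(2/5) + (7/4)^2) t) - 1) / (2*(2/5) + (7/4)^2)
           = (7/4)^2 * 3^2 * (exp((309/80) t) - 1) / (309/80) = 735*exp(309*t/80)/103 - 735/103.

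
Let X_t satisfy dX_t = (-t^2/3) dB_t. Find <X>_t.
<X>_t = t^5/45

For an Itô process dX_t = a(t) dt + b(t) dB_t, the quadratic variation is <X>_t = int_0^t b(s)^2 ds (the drift term does not contribute). Here b(s) = -s^2/3, so
  b(s)^2 = s^4/9.
Integrating from 0 to t:
  <X>_t = int_0^t (s^4/9) ds = t^5/45.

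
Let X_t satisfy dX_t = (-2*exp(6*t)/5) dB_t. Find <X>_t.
<X>_t = exp(12*t)/75 - 1/75

For an Itô process dX_t = a(t) dt + b(t) dB_t, the quadratic variation is <X>_t = int_0^t b(s)^2 ds (the drift term does not contribute). Here b(s) = -2*exp(6*s)/5, so
  b(s)^2 = 4*exp(12*s)/25.
Integrating from 0 to t:
  <X>_t = int_0^t (4*exp(12*s)/25) ds = exp(12*t)/75 - 1/75.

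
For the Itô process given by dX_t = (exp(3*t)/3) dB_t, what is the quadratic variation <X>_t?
<X>_t = exp(6*t)/54 - 1/54

For an Itô process dX_t = a(t) dt + b(t) dB_t, the quadratic variation is <X>_t = int_0^t b(s)^2 ds (the drift term does not contribute). Here b(s) = exp(3*s)/3, so
  b(s)^2 = exp(6*s)/9.
Integrating from 0 to t:
  <X>_t = int_0^t (exp(6*s)/9) ds = exp(6*t)/54 - 1/54.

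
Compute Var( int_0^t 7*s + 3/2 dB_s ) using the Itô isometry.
Var = t*(196*t^2 + 126*t + 27)/12

The Itô integral of a deterministic integrand f(s) has mean 0 because each increment f(s) * (B_{s+ds} - B_s) has mean 0. By the Itô isometry:
  Var( int_0^t f(s) dB_s ) = E[ (int_0^t f(s) dB_s)^2 ] = int_0^t f(s)^2 ds.
Here f(s) = 7*s + 3/2, so f(s)^2 = (14*s + 3)^2/4. Integrate:
  int_0^t ((14*s + 3)^2/4) ds = t*(196*t^2 + 126*t + 27)/12.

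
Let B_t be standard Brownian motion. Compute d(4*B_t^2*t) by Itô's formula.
d(4*B_t^2*t) = (4*B_t^2 + 4*t) dt + (8*B_t*t) dB_t

Itô's formula for f(t, x): d f(t, B_t) = (f_t + (1/2) f_xx) dt + f_x dB_t. Compute partials of f(t, x) = 4*t*x^2:
  f_t(t,x)  = 4*x^2
  f_x(t,x)  = 8*t*x
  f_xx(t,x) = 8*t
Assemble drift = f_t + (1/2) f_xx = 4*t + 4*x^2 and diffusion = f_x = 8*t*x. Substituting x = B_t:
  d(4*B_t^2*t) = (4*B_t^2 + 4*t) dt + (8*B_t*t) dB_t.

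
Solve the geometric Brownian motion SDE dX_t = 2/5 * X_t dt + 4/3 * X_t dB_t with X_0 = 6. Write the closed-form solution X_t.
X_t = 6 * exp((-22/45) * t + (4/3) * B_t)

For GBM dX = mu X dt + sigma X dB with X_0 = x_0, apply Itô to Y = log X: dY = (mu - sigma^2/2) dt + sigma dB, so Y_t = log(x_0) + (mu - sigma^2/2) t + sigma B_t and hence X_t = x_0 * exp((mu - sigma^2/2) t + sigma B_t).
With mu = 2/5, sigma = 4/3, x_0 = 6, this gives:
  X_t = 6 * exp((-22/45) * t + (4/3) * B_t).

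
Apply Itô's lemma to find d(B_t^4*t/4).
d(B_t^4*t/4) = (B_t^2*(B_t^2 + 6*t)/4) dt + (B_t^3*t) dB_t

Itô's formula for f(t, x): d f(t, B_t) = (f_t + (1/2) f_xx) dt + f_x dB_t. Compute partials of f(t, x) = t*x^4/4:
  f_t(t,x)  = x^4/4
  f_x(t,x)  = t*x^3
  f_xx(t,x) = 3*t*x^2
Assemble drift = f_t + (1/2) f_xx = x^2*(6*t + x^2)/4 and diffusion = f_x = t*x^3. Substituting x = B_t:
  d(B_t^4*t/4) = (B_t^2*(B_t^2 + 6*t)/4) dt + (B_t^3*t) dB_t.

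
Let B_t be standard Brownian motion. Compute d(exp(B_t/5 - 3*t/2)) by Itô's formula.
d(exp(B_t/5 - 3*t/2)) = (-37*exp(B_t/5 - 3*t/2)/25) dt + (exp(B_t/5 - 3*t/2)/5) dB_t

Itô's formula for f(t, x): d f(t, B_t) = (f_t + (1/2) f_xx) dt + f_x dB_t. Compute partials of f(t, x) = exp(-3*t/2 + x/5):
  f_t(t,x)  = -3*exp(-3*t/2 + x/5)/2
  f_x(t,x)  = exp(-3*t/2 + x/5)/5
  f_xx(t,x) = exp(-3*t/2 + x/5)/25
Assemble drift = f_t + (1/2) f_xx = -37*exp(-3*t/2 + x/5)/25 and diffusion = f_x = exp(-3*t/2 + x/5)/5. Substituting x = B_t:
  d(exp(B_t/5 - 3*t/2)) = (-37*exp(B_t/5 - 3*t/2)/25) dt + (exp(B_t/5 - 3*t/2)/5) dB_t.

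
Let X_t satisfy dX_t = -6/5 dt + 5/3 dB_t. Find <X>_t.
<X>_t = 25*t/9

For an Itô process dX_t = a(t) dt + b(t) dB_t, the quadratic variation is <X>_t = int_0^t b(s)^2 ds (the drift term does not contribute). Here b(s) = 5/3, so
  b(s)^2 = 25/9.
Integrating from 0 to t:
  <X>_t = int_0^t (25/9) ds = 25*t/9.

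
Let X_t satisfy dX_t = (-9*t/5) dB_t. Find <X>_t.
<X>_t = 27*t^3/25

For an Itô process dX_t = a(t) dt + b(t) dB_t, the quadratic variation is <X>_t = int_0^t b(s)^2 ds (the drift term does not contribute). Here b(s) = -9*s/5, so
  b(s)^2 = 81*s^2/25.
Integrating from 0 to t:
  <X>_t = int_0^t (81*s^2/25) ds = 27*t^3/25.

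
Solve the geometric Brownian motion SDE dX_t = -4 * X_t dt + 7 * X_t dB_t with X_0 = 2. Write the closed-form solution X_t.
X_t = 2 * exp((-57/2) * t + (7) * B_t)

For GBM dX = mu X dt + sigma X dB with X_0 = x_0, apply Itô to Y = log X: dY = (mu - sigma^2/2) dt + sigma dB, so Y_t = log(x_0) + (mu - sigma^2/2) t + sigma B_t and hence X_t = x_0 * exp((mu - sigma^2/2) t + sigma B_t).
With mu = -4, sigma = 7, x_0 = 2, this gives:
  X_t = 2 * exp((-57/2) * t + (7) * B_t).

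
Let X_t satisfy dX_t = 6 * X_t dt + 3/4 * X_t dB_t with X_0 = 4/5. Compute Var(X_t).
Var(X_t) = 16*(exp(9*t/16) - 1)*exp(12*t)/25

For GBM dX = mu X dt + sigma X dB with X_0 = x_0, apply Itô to Y = log X: dY = (mu - sigma^2/2) dt + sigma dB, so Y_t = log(x_0) + (mu - sigma^2/2) t + sigma B_t and hence X_t = x_0 * exp((mu - sigma^2/2) t + sigma B_t).
With mu = 6, sigma = 3/4, x_0 = 4/5, this gives:
  X_t = 4/5 * exp((183/32) * t + (3/4) * B_t).
Since sigma*B_t ~ Normal(0, sigma^2 t), E[exp(sigma*B_t)] = exp(sigma^2 t / 2); so E[X_t] = x_0 * exp((mu - sigma^2/2) t) * exp(sigma^2 t / 2) = x_0 * exp(mu t) = 4*exp(6*t)/5.
Var(X_t) = E[X_t^2] - (E[X_t])^2 = x_0^2 * exp(2 mu t) * (exp(sigma^2 t) - 1) = 16*(exp(9*t/16) - 1)*exp(12*t)/25.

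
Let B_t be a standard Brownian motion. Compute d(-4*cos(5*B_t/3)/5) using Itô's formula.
d(-4*cos(5*B_t/3)/5) = (10*cos(5*B_t/3)/9) dt + (4*sin(5*B_t/3)/3) dB_t

Itô's formula for f(B_t) gives d f(B_t) = f'(B_t) dB_t + (1/2) f''(B_t) dt. Compute derivatives of f(x) = -4*cos(5*x/3)/5:
  f'(x)  = 4*sin(5*x/3)/3
  f''(x) = 20*cos(5*x/3)/9
Substitute x = B_t and multiply the f'' term by 1/2:
  drift     = (1/2) * (20*cos(5*x/3)/9) evaluated at B_t = 10*cos(5*B_t/3)/9
  diffusion = (4*sin(5*x/3)/3) evaluated at B_t = 4*sin(5*B_t/3)/3
Therefore d(-4*cos(5*B_t/3)/5) = (10*cos(5*B_t/3)/9) dt + (4*sin(5*B_t/3)/3) dB_t.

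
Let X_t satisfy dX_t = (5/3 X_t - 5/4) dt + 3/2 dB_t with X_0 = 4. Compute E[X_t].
E[X_t] = 13*exp(5*t/3)/4 + 3/4

Taking expectations and using E[dB_t] = 0, the mean m(t) = E[X_t] satisfies the ODE m'(t) = a m(t) + b with m(0) = x_0. With a = 5/3, b = -5/4, x_0 = 4, the solution is
  m(t) = x_0 * exp(a t) + (b/a) * (exp(a t) - 1)
       = 4 * exp((5/3) t) + ((-5/4)/(5/3)) * (exp((5/3) t) - 1)
       = 13*exp(5*t/3)/4 + 3/4.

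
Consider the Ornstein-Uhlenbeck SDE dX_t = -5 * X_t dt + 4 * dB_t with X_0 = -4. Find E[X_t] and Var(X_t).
E[X_t] = -4*exp(-5*t); Var(X_t) = 8/5 - 8*exp(-10*t)/5

The OU SDE dX = -theta X dt + sigma dB admits the integrating factor exp(theta t): d(exp(theta t) X_t) = sigma exp(theta t) dB_t. Integrating from 0 to t:
  X_t = x_0 * exp(-theta t) + sigma * int_0^t exp(-theta (t-s)) dB_s.
The Itô integral has mean 0 and (by the Itô isometry) variance sigma^2 * int_0^t exp(-2 theta (t - s)) ds = sigma^2 * (1 - exp(-2 theta t)) / (2 theta).
With theta = 5, sigma = 4, x_0 = -4:
  E[X_t] = -4 * exp(-5 t) = -4*exp(-5*t)
  Var(X_t) = (4)^2 * (1 - exp(-2*5 t)) / (2 * 5) = 8/5 - 8*exp(-10*t)/5.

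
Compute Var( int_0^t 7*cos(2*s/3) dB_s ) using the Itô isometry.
Var = 49*t/2 + 147*sin(4*t/3)/8

The Itô integral of a deterministic integrand f(s) has mean 0 because each increment f(s) * (B_{s+ds} - B_s) has mean 0. By the Itô isometry:
  Var( int_0^t f(s) dB_s ) = E[ (int_0^t f(s) dB_s)^2 ] = int_0^t f(s)^2 ds.
Here f(s) = 7*cos(2*s/3), so f(s)^2 = 49*cos(2*s/3)^2. Integrate:
  int_0^t (49*cos(2*s/3)^2) ds = 49*t/2 + 147*sin(4*t/3)/8.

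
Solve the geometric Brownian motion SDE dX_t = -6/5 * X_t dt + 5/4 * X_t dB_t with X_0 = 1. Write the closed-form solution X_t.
X_t = 1 * exp((-317/160) * t + (5/4) * B_t)

For GBM dX = mu X dt + sigma X dB with X_0 = x_0, apply Itô to Y = log X: dY = (mu - sigma^2/2) dt + sigma dB, so Y_t = log(x_0) + (mu - sigma^2/2) t + sigma B_t and hence X_t = x_0 * exp((mu - sigma^2/2) t + sigma B_t).
With mu = -6/5, sigma = 5/4, x_0 = 1, this gives:
  X_t = 1 * exp((-317/160) * t + (5/4) * B_t).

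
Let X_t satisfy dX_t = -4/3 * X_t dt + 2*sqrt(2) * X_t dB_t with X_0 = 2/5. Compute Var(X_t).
Var(X_t) = (4*exp(8*t) - 4)*exp(-8*t/3)/25

For GBM dX = mu X dt + sigma X dB with X_0 = x_0, apply Itô to Y = log X: dY = (mu - sigma^2/2) dt + sigma dB, so Y_t = log(x_0) + (mu - sigma^2/2) t + sigma B_t and hence X_t = x_0 * exp((mu - sigma^2/2) t + sigma B_t).
With mu = -4/3, sigma = 2*sqrt(2), x_0 = 2/5, this gives:
  X_t = 2/5 * exp((-16/3) * t + (2*sqrt(2)) * B_t).
Since sigma*B_t ~ Normal(0, sigma^2 t), E[exp(sigma*B_t)] = exp(sigma^2 t / 2); so E[X_t] = x_0 * exp((mu - sigma^2/2) t) * exp(sigma^2 t / 2) = x_0 * exp(mu t) = 2*exp(-4*t/3)/5.
Var(X_t) = E[X_t^2] - (E[X_t])^2 = x_0^2 * exp(2 mu t) * (exp(sigma^2 t) - 1) = (4*exp(8*t) - 4)*exp(-8*t/3)/25.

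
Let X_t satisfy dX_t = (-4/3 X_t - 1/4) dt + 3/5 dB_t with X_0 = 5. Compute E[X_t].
E[X_t] = -3/16 + 83*exp(-4*t/3)/16

Taking expectations and using E[dB_t] = 0, the mean m(t) = E[X_t] satisfies the ODE m'(t) = a m(t) + b with m(0) = x_0. With a = -4/3, b = -1/4, x_0 = 5, the solution is
  m(t) = x_0 * exp(a t) + (b/a) * (exp(a t) - 1)
       = 5 * exp((-4/3) t) + ((-1/4)/(-4/3)) * (exp((-4/3) t) - 1)
       = -3/16 + 83*exp(-4*t/3)/16.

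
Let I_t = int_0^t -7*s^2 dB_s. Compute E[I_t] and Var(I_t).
E[I_t] = 0; Var(I_t) = 49*t^5/5

The Itô integral of a deterministic integrand f(s) has mean 0 because each increment f(s) * (B_{s+ds} - B_s) has mean 0. By the Itô isometry:
  Var( int_0^t f(s) dB_s ) = E[ (int_0^t f(s) dB_s)^2 ] = int_0^t f(s)^2 ds.
Here f(s) = -7*s^2, so f(s)^2 = 49*s^4. Integrate:
  int_0^t (49*s^4) ds = 49*t^5/5.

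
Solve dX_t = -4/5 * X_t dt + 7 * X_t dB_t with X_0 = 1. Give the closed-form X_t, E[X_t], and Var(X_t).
X_t = 1 * exp((-253/10) t + (7) B_t); E[X_t] = exp(-4*t/5); Var(X_t) = (exp(49*t) - 1)*exp(-8*t/5)

For GBM dX = mu X dt + sigma X dB with X_0 = x_0, apply Itô to Y = log X: dY = (mu - sigma^2/2) dt + sigma dB, so Y_t = log(x_0) + (mu - sigma^2/2) t + sigma B_t and hence X_t = x_0 * exp((mu - sigma^2/2) t + sigma B_t).
With mu = -4/5, sigma = 7, x_0 = 1, this gives:
  X_t = 1 * exp((-253/10) * t + (7) * B_t).
Since sigma*B_t ~ Normal(0, sigma^2 t), E[exp(sigma*B_t)] = exp(sigma^2 t / 2); so E[X_t] = x_0 * exp((mu - sigma^2/2) t) * exp(sigma^2 t / 2) = x_0 * exp(mu t) = exp(-4*t/5).
Var(X_t) = E[X_t^2] - (E[X_t])^2 = x_0^2 * exp(2 mu t) * (exp(sigma^2 t) - 1) = (exp(49*t) - 1)*exp(-8*t/5).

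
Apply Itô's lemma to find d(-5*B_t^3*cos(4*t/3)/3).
d(-5*B_t^3*cos(4*t/3)/3) = (5*B_t*(4*B_t^2*sin(4*t/3)/9 - cos(4*t/3))) dt + (-5*B_t^2*cos(4*t/3)) dB_t

Itô's formula for f(t, x): d f(t, B_t) = (f_t + (1/2) f_xx) dt + f_x dB_t. Compute partials of f(t, x) = -5*x^3*cos(4*t/3)/3:
  f_t(t,x)  = 20*x^3*sin(4*t/3)/9
  f_x(t,x)  = -5*x^2*cos(4*t/3)
  f_xx(t,x) = -10*x*cos(4*t/3)
Assemble drift = f_t + (1/2) f_xx = 5*x*(4*x^2*sin(4*t/3)/9 - cos(4*t/3)) and diffusion = f_x = -5*x^2*cos(4*t/3). Substituting x = B_t:
  d(-5*B_t^3*cos(4*t/3)/3) = (5*B_t*(4*B_t^2*sin(4*t/3)/9 - cos(4*t/3))) dt + (-5*B_t^2*cos(4*t/3)) dB_t.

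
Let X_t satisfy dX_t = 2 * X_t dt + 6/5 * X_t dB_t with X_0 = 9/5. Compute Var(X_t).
Var(X_t) = 81*(exp(36*t/25) - 1)*exp(4*t)/25

For GBM dX = mu X dt + sigma X dB with X_0 = x_0, apply Itô to Y = log X: dY = (mu - sigma^2/2) dt + sigma dB, so Y_t = log(x_0) + (mu - sigma^2/2) t + sigma B_t and hence X_t = x_0 * exp((mu - sigma^2/2) t + sigma B_t).
With mu = 2, sigma = 6/5, x_0 = 9/5, this gives:
  X_t = 9/5 * exp((32/25) * t + (6/5) * B_t).
Since sigma*B_t ~ Normal(0, sigma^2 t), E[exp(sigma*B_t)] = exp(sigma^2 t / 2); so E[X_t] = x_0 * exp((mu - sigma^2/2) t) * exp(sigma^2 t / 2) = x_0 * exp(mu t) = 9*exp(2*t)/5.
Var(X_t) = E[X_t^2] - (E[X_t])^2 = x_0^2 * exp(2 mu t) * (exp(sigma^2 t) - 1) = 81*(exp(36*t/25) - 1)*exp(4*t)/25.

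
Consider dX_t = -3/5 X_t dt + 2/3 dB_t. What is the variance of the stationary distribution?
lim Var(X_t) = 10/27

The OU SDE dX = -theta X dt + sigma dB admits the integrating factor exp(theta t): d(exp(theta t) X_t) = sigma exp(theta t) dB_t. Integrating from 0 to t gives X_t = x_0 * exp(-theta t) + sigma * int_0^t exp(-theta (t-s)) dB_s for any initial x_0. The Itô integral has variance (by the Itô isometry) sigma^2 * int_0^t exp(-2 theta (t - s)) ds = sigma^2 * (1 - exp(-2 theta t)) / (2 theta), independent of x_0.
With theta = 3/5, sigma = 2/3:
  Var(X_t) = (2/3)^2 * (1 - exp(-2*3/5 t)) / (2 * 3/5) = 10/27 - 10*exp(-6*t/5)/27.
As t -> infinity, exp(-2*3/5 t) -> 0, so the stationary variance is sigma^2 / (2 theta) = 10/27.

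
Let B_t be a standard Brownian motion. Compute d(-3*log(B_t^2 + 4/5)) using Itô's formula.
d(-3*log(B_t^2 + 4/5)) = (15*(5*B_t^2 - 4)/(5*B_t^2 + 4)^2) dt + (-30*B_t/(5*B_t^2 + 4)) dB_t

Itô's formula for f(B_t) gives d f(B_t) = f'(B_t) dB_t + (1/2) f''(B_t) dt. Compute derivatives of f(x) = -3*log(x^2 + 4/5):
  f'(x)  = -30*x/(5*x^2 + 4)
  f''(x) = 30*(5*x^2 - 4)/(5*x^2 + 4)^2
Substitute x = B_t and multiply the f'' term by 1/2:
  drift     = (1/2) * (30*(5*x^2 - 4)/(5*x^2 + 4)^2) evaluated at B_t = 15*(5*B_t^2 - 4)/(5*B_t^2 + 4)^2
  diffusion = (-30*x/(5*x^2 + 4)) evaluated at B_t = -30*B_t/(5*B_t^2 + 4)
Therefore d(-3*log(B_t^2 + 4/5)) = (15*(5*B_t^2 - 4)/(5*B_t^2 + 4)^2) dt + (-30*B_t/(5*B_t^2 + 4)) dB_t.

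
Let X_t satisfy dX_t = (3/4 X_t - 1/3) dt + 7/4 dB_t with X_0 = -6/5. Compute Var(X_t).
Var(X_t) = 49*exp(3*t/2)/24 - 49/24

The variance V(t) = Var(X_t) satisfies V'(t) = 2 a V(t) + c^2 with V(0) = 0 (drift coefficient is linear in X, diffusion is constant). With a = 3/4, c = 7/4, the solution is
  V(t) = (c^2 / (2 a)) * (exp(2 a t) - 1)
       = ((7/4)^2 / (2*(3/4))) * (exp((3/2) t) - 1)
       = 49*exp(3*t/2)/24 - 49/24.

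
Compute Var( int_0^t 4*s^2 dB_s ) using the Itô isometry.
Var = 16*t^5/5

The Itô integral of a deterministic integrand f(s) has mean 0 because each increment f(s) * (B_{s+ds} - B_s) has mean 0. By the Itô isometry:
  Var( int_0^t f(s) dB_s ) = E[ (int_0^t f(s) dB_s)^2 ] = int_0^t f(s)^2 ds.
Here f(s) = 4*s^2, so f(s)^2 = 16*s^4. Integrate:
  int_0^t (16*s^4) ds = 16*t^5/5.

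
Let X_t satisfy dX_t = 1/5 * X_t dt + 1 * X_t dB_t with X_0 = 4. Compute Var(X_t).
Var(X_t) = 16*(exp(t) - 1)*exp(2*t/5)

For GBM dX = mu X dt + sigma X dB with X_0 = x_0, apply Itô to Y = log X: dY = (mu - sigma^2/2) dt + sigma dB, so Y_t = log(x_0) + (mu - sigma^2/2) t + sigma B_t and hence X_t = x_0 * exp((mu - sigma^2/2) t + sigma B_t).
With mu = 1/5, sigma = 1, x_0 = 4, this gives:
  X_t = 4 * exp((-3/10) * t + (1) * B_t).
Since sigma*B_t ~ Normal(0, sigma^2 t), E[exp(sigma*B_t)] = exp(sigma^2 t / 2); so E[X_t] = x_0 * exp((mu - sigma^2/2) t) * exp(sigma^2 t / 2) = x_0 * exp(mu t) = 4*exp(t/5).
Var(X_t) = E[X_t^2] - (E[X_t])^2 = x_0^2 * exp(2 mu t) * (exp(sigma^2 t) - 1) = 16*(exp(t) - 1)*exp(2*t/5).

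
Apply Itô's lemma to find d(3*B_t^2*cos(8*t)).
d(3*B_t^2*cos(8*t)) = (-24*B_t^2*sin(8*t) + 3*cos(8*t)) dt + (6*B_t*cos(8*t)) dB_t

Itô's formula for f(t, x): d f(t, B_t) = (f_t + (1/2) f_xx) dt + f_x dB_t. Compute partials of f(t, x) = 3*x^2*cos(8*t):
  f_t(t,x)  = -24*x^2*sin(8*t)
  f_x(t,x)  = 6*x*cos(8*t)
  f_xx(t,x) = 6*cos(8*t)
Assemble drift = f_t + (1/2) f_xx = -24*x^2*sin(8*t) + 3*cos(8*t) and diffusion = f_x = 6*x*cos(8*t). Substituting x = B_t:
  d(3*B_t^2*cos(8*t)) = (-24*B_t^2*sin(8*t) + 3*cos(8*t)) dt + (6*B_t*cos(8*t)) dB_t.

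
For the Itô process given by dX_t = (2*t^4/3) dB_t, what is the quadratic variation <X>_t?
<X>_t = 4*t^9/81

For an Itô process dX_t = a(t) dt + b(t) dB_t, the quadratic variation is <X>_t = int_0^t b(s)^2 ds (the drift term does not contribute). Here b(s) = 2*s^4/3, so
  b(s)^2 = 4*s^8/9.
Integrating from 0 to t:
  <X>_t = int_0^t (4*s^8/9) ds = 4*t^9/81.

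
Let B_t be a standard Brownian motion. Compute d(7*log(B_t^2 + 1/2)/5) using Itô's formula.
d(7*log(B_t^2 + 1/2)/5) = (14*(1 - 2*B_t^2)/(5*(2*B_t^2 + 1)^2)) dt + (28*B_t/(5*(2*B_t^2 + 1))) dB_t

Itô's formula for f(B_t) gives d f(B_t) = f'(B_t) dB_t + (1/2) f''(B_t) dt. Compute derivatives of f(x) = 7*log(x^2 + 1/2)/5:
  f'(x)  = 28*x/(5*(2*x^2 + 1))
  f''(x) = 28*(1 - 2*x^2)/(5*(2*x^2 + 1)^2)
Substitute x = B_t and multiply the f'' term by 1/2:
  drift     = (1/2) * (28*(1 - 2*x^2)/(5*(2*x^2 + 1)^2)) evaluated at B_t = 14*(1 - 2*B_t^2)/(5*(2*B_t^2 + 1)^2)
  diffusion = (28*x/(5*(2*x^2 + 1))) evaluated at B_t = 28*B_t/(5*(2*B_t^2 + 1))
Therefore d(7*log(B_t^2 + 1/2)/5) = (14*(1 - 2*B_t^2)/(5*(2*B_t^2 + 1)^2)) dt + (28*B_t/(5*(2*B_t^2 + 1))) dB_t.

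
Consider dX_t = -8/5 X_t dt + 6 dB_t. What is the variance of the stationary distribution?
lim Var(X_t) = 45/4

The OU SDE dX = -theta X dt + sigma dB admits the integrating factor exp(theta t): d(exp(theta t) X_t) = sigma exp(theta t) dB_t. Integrating from 0 to t gives X_t = x_0 * exp(-theta t) + sigma * int_0^t exp(-theta (t-s)) dB_s for any initial x_0. The Itô integral has variance (by the Itô isometry) sigma^2 * int_0^t exp(-2 theta (t - s)) ds = sigma^2 * (1 - exp(-2 theta t)) / (2 theta), independent of x_0.
With theta = 8/5, sigma = 6:
  Var(X_t) = (6)^2 * (1 - exp(-2*8/5 t)) / (2 * 8/5) = 45/4 - 45*exp(-16*t/5)/4.
As t -> infinity, exp(-2*8/5 t) -> 0, so the stationary variance is sigma^2 / (2 theta) = 45/4.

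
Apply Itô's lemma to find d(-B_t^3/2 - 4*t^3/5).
d(-B_t^3/2 - 4*t^3/5) = (-3*B_t/2 - 12*t^2/5) dt + (-3*B_t^2/2) dB_t

Itô's formula for f(t, x): d f(t, B_t) = (f_t + (1/2) f_xx) dt + f_x dB_t. Compute partials of f(t, x) = -4*t^3/5 - x^3/2:
  f_t(t,x)  = -12*t^2/5
  f_x(t,x)  = -3*x^2/2
  f_xx(t,x) = -3*x
Assemble drift = f_t + (1/2) f_xx = -12*t^2/5 - 3*x/2 and diffusion = f_x = -3*x^2/2. Substituting x = B_t:
  d(-B_t^3/2 - 4*t^3/5) = (-3*B_t/2 - 12*t^2/5) dt + (-3*B_t^2/2) dB_t.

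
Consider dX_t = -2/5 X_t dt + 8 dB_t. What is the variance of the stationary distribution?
lim Var(X_t) = 80

The OU SDE dX = -theta X dt + sigma dB admits the integrating factor exp(theta t): d(exp(theta t) X_t) = sigma exp(theta t) dB_t. Integrating from 0 to t gives X_t = x_0 * exp(-theta t) + sigma * int_0^t exp(-theta (t-s)) dB_s for any initial x_0. The Itô integral has variance (by the Itô isometry) sigma^2 * int_0^t exp(-2 theta (t - s)) ds = sigma^2 * (1 - exp(-2 theta t)) / (2 theta), independent of x_0.
With theta = 2/5, sigma = 8:
  Var(X_t) = (8)^2 * (1 - exp(-2*2/5 t)) / (2 * 2/5) = 80 - 80*exp(-4*t/5).
As t -> infinity, exp(-2*2/5 t) -> 0, so the stationary variance is sigma^2 / (2 theta) = 80.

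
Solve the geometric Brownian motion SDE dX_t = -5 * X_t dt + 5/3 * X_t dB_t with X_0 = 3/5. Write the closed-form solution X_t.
X_t = 3/5 * exp((-115/18) * t + (5/3) * B_t)

For GBM dX = mu X dt + sigma X dB with X_0 = x_0, apply Itô to Y = log X: dY = (mu - sigma^2/2) dt + sigma dB, so Y_t = log(x_0) + (mu - sigma^2/2) t + sigma B_t and hence X_t = x_0 * exp((mu - sigma^2/2) t + sigma B_t).
With mu = -5, sigma = 5/3, x_0 = 3/5, this gives:
  X_t = 3/5 * exp((-115/18) * t + (5/3) * B_t).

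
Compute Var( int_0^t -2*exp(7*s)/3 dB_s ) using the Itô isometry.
Var = 2*exp(14*t)/63 - 2/63

The Itô integral of a deterministic integrand f(s) has mean 0 because each increment f(s) * (B_{s+ds} - B_s) has mean 0. By the Itô isometry:
  Var( int_0^t f(s) dB_s ) = E[ (int_0^t f(s) dB_s)^2 ] = int_0^t f(s)^2 ds.
Here f(s) = -2*exp(7*s)/3, so f(s)^2 = 4*exp(14*s)/9. Integrate:
  int_0^t (4*exp(14*s)/9) ds = 2*exp(14*t)/63 - 2/63.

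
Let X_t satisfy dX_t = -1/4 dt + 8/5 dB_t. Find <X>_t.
<X>_t = 64*t/25

For an Itô process dX_t = a(t) dt + b(t) dB_t, the quadratic variation is <X>_t = int_0^t b(s)^2 ds (the drift term does not contribute). Here b(s) = 8/5, so
  b(s)^2 = 64/25.
Integrating from 0 to t:
  <X>_t = int_0^t (64/25) ds = 64*t/25.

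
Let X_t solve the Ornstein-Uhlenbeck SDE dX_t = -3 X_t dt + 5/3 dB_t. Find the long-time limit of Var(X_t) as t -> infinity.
lim Var(X_t) = 25/54

The OU SDE dX = -theta X dt + sigma dB admits the integrating factor exp(theta t): d(exp(theta t) X_t) = sigma exp(theta t) dB_t. Integrating from 0 to t gives X_t = x_0 * exp(-theta t) + sigma * int_0^t exp(-theta (t-s)) dB_s for any initial x_0. The Itô integral has variance (by the Itô isometry) sigma^2 * int_0^t exp(-2 theta (t - s)) ds = sigma^2 * (1 - exp(-2 theta t)) / (2 theta), independent of x_0.
With theta = 3, sigma = 5/3:
  Var(X_t) = (5/3)^2 * (1 - exp(-2*3 t)) / (2 * 3) = 25/54 - 25*exp(-6*t)/54.
As t -> infinity, exp(-2*3 t) -> 0, so the stationary variance is sigma^2 / (2 theta) = 25/54.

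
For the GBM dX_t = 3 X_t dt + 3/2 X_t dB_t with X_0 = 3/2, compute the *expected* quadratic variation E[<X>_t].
E[<X>_t] = 27*exp(33*t/4)/44 - 27/44

<X>_t = int_0^t ((3/2) * X_s)^2 ds. Taking expectation inside the integral: E[<X>_t] = (3/2)^2 * int_0^t E[X_s^2] ds. For GBM, E[X_s^2] = x_0^2 * exp((2 mu + sigma^2) s). Integrating:
  E[<X>_t] = (3/2)^2 * (3/2)^2 * (exp((2*3 + (3/2)^2) t) - 1) / (2*3 + (3/2)^2)
           = (3/2)^2 * (3/2)^2 * (exp((33/4) t) - 1) / (33/4) = 27*exp(33*t/4)/44 - 27/44.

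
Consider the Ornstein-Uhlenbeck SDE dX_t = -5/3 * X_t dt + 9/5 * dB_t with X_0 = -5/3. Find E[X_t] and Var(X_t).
E[X_t] = -5*exp(-5*t/3)/3; Var(X_t) = 243/250 - 243*exp(-10*t/3)/250

The OU SDE dX = -theta X dt + sigma dB admits the integrating factor exp(theta t): d(exp(theta t) X_t) = sigma exp(theta t) dB_t. Integrating from 0 to t:
  X_t = x_0 * exp(-theta t) + sigma * int_0^t exp(-theta (t-s)) dB_s.
The Itô integral has mean 0 and (by the Itô isometry) variance sigma^2 * int_0^t exp(-2 theta (t - s)) ds = sigma^2 * (1 - exp(-2 theta t)) / (2 theta).
With theta = 5/3, sigma = 9/5, x_0 = -5/3:
  E[X_t] = -5/3 * exp(-5/3 t) = -5*exp(-5*t/3)/3
  Var(X_t) = (9/5)^2 * (1 - exp(-2*5/3 t)) / (2 * 5/3) = 243/250 - 243*exp(-10*t/3)/250.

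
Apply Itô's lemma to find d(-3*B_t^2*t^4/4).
d(-3*B_t^2*t^4/4) = (3*t^3*(-4*B_t^2 - t)/4) dt + (-3*B_t*t^4/2) dB_t

Itô's formula for f(t, x): d f(t, B_t) = (f_t + (1/2) f_xx) dt + f_x dB_t. Compute partials of f(t, x) = -3*t^4*x^2/4:
  f_t(t,x)  = -3*t^3*x^2
  f_x(t,x)  = -3*t^4*x/2
  f_xx(t,x) = -3*t^4/2
Assemble drift = f_t + (1/2) f_xx = 3*t^3*(-t - 4*x^2)/4 and diffusion = f_x = -3*t^4*x/2. Substituting x = B_t:
  d(-3*B_t^2*t^4/4) = (3*t^3*(-4*B_t^2 - t)/4) dt + (-3*B_t*t^4/2) dB_t.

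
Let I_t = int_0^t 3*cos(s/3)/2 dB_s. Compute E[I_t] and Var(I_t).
E[I_t] = 0; Var(I_t) = 9*t/8 + 27*sin(2*t/3)/16

The Itô integral of a deterministic integrand f(s) has mean 0 because each increment f(s) * (B_{s+ds} - B_s) has mean 0. By the Itô isometry:
  Var( int_0^t f(s) dB_s ) = E[ (int_0^t f(s) dB_s)^2 ] = int_0^t f(s)^2 ds.
Here f(s) = 3*cos(s/3)/2, so f(s)^2 = 9*cos(s/3)^2/4. Integrate:
  int_0^t (9*cos(s/3)^2/4) ds = 9*t/8 + 27*sin(2*t/3)/16.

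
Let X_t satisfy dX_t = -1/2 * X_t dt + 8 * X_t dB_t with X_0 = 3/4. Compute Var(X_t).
Var(X_t) = (9*exp(64*t) - 9)*exp(-t)/16

For GBM dX = mu X dt + sigma X dB with X_0 = x_0, apply Itô to Y = log X: dY = (mu - sigma^2/2) dt + sigma dB, so Y_t = log(x_0) + (mu - sigma^2/2) t + sigma B_t and hence X_t = x_0 * exp((mu - sigma^2/2) t + sigma B_t).
With mu = -1/2, sigma = 8, x_0 = 3/4, this gives:
  X_t = 3/4 * exp((-65/2) * t + (8) * B_t).
Since sigma*B_t ~ Normal(0, sigma^2 t), E[exp(sigma*B_t)] = exp(sigma^2 t / 2); so E[X_t] = x_0 * exp((mu - sigma^2/2) t) * exp(sigma^2 t / 2) = x_0 * exp(mu t) = 3*exp(-t/2)/4.
Var(X_t) = E[X_t^2] - (E[X_t])^2 = x_0^2 * exp(2 mu t) * (exp(sigma^2 t) - 1) = (9*exp(64*t) - 9)*exp(-t)/16.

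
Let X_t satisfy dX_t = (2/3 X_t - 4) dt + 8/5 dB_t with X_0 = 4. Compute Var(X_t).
Var(X_t) = 48*exp(4*t/3)/25 - 48/25

The variance V(t) = Var(X_t) satisfies V'(t) = 2 a V(t) + c^2 with V(0) = 0 (drift coefficient is linear in X, diffusion is constant). With a = 2/3, c = 8/5, the solution is
  V(t) = (c^2 / (2 a)) * (exp(2 a t) - 1)
       = ((8/5)^2 / (2*(2/3))) * (exp((4/3) t) - 1)
       = 48*exp(4*t/3)/25 - 48/25.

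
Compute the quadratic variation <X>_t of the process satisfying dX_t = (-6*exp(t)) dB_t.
<X>_t = 18*exp(2*t) - 18

For an Itô process dX_t = a(t) dt + b(t) dB_t, the quadratic variation is <X>_t = int_0^t b(s)^2 ds (the drift term does not contribute). Here b(s) = -6*exp(s), so
  b(s)^2 = 36*exp(2*s).
Integrating from 0 to t:
  <X>_t = int_0^t (36*exp(2*s)) ds = 18*exp(2*t) - 18.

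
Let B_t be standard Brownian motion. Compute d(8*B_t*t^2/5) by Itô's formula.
d(8*B_t*t^2/5) = (16*B_t*t/5) dt + (8*t^2/5) dB_t

Itô's formula for f(t, x): d f(t, B_t) = (f_t + (1/2) f_xx) dt + f_x dB_t. Compute partials of f(t, x) = 8*t^2*x/5:
  f_t(t,x)  = 16*t*x/5
  f_x(t,x)  = 8*t^2/5
  f_xx(t,x) = 0
Assemble drift = f_t + (1/2) f_xx = 16*t*x/5 and diffusion = f_x = 8*t^2/5. Substituting x = B_t:
  d(8*B_t*t^2/5) = (16*B_t*t/5) dt + (8*t^2/5) dB_t.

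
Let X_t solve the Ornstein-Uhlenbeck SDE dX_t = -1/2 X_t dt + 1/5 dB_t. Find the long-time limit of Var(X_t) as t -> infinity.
lim Var(X_t) = 1/25

The OU SDE dX = -theta X dt + sigma dB admits the integrating factor exp(theta t): d(exp(theta t) X_t) = sigma exp(theta t) dB_t. Integrating from 0 to t gives X_t = x_0 * exp(-theta t) + sigma * int_0^t exp(-theta (t-s)) dB_s for any initial x_0. The Itô integral has variance (by the Itô isometry) sigma^2 * int_0^t exp(-2 theta (t - s)) ds = sigma^2 * (1 - exp(-2 theta t)) / (2 theta), independent of x_0.
With theta = 1/2, sigma = 1/5:
  Var(X_t) = (1/5)^2 * (1 - exp(-2*1/2 t)) / (2 * 1/2) = (exp(t) - 1)*exp(-t)/25.
As t -> infinity, exp(-2*1/2 t) -> 0, so the stationary variance is sigma^2 / (2 theta) = 1/25.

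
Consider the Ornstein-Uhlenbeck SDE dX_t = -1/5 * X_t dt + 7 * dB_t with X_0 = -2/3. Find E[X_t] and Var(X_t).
E[X_t] = -2*exp(-t/5)/3; Var(X_t) = 245/2 - 245*exp(-2*t/5)/2

The OU SDE dX = -theta X dt + sigma dB admits the integrating factor exp(theta t): d(exp(theta t) X_t) = sigma exp(theta t) dB_t. Integrating from 0 to t:
  X_t = x_0 * exp(-theta t) + sigma * int_0^t exp(-theta (t-s)) dB_s.
The Itô integral has mean 0 and (by the Itô isometry) variance sigma^2 * int_0^t exp(-2 theta (t - s)) ds = sigma^2 * (1 - exp(-2 theta t)) / (2 theta).
With theta = 1/5, sigma = 7, x_0 = -2/3:
  E[X_t] = -2/3 * exp(-1/5 t) = -2*exp(-t/5)/3
  Var(X_t) = (7)^2 * (1 - exp(-2*1/5 t)) / (2 * 1/5) = 245/2 - 245*exp(-2*t/5)/2.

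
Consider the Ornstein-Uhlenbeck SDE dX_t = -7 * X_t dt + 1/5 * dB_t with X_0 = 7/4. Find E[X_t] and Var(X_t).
E[X_t] = 7*exp(-7*t)/4; Var(X_t) = 1/350 - exp(-14*t)/350

The OU SDE dX = -theta X dt + sigma dB admits the integrating factor exp(theta t): d(exp(theta t) X_t) = sigma exp(theta t) dB_t. Integrating from 0 to t:
  X_t = x_0 * exp(-theta t) + sigma * int_0^t exp(-theta (t-s)) dB_s.
The Itô integral has mean 0 and (by the Itô isometry) variance sigma^2 * int_0^t exp(-2 theta (t - s)) ds = sigma^2 * (1 - exp(-2 theta t)) / (2 theta).
With theta = 7, sigma = 1/5, x_0 = 7/4:
  E[X_t] = 7/4 * exp(-7 t) = 7*exp(-7*t)/4
  Var(X_t) = (1/5)^2 * (1 - exp(-2*7 t)) / (2 * 7) = 1/350 - exp(-14*t)/350.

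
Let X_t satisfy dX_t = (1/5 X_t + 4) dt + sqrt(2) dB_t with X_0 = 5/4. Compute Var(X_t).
Var(X_t) = 5*exp(2*t/5) - 5

The variance V(t) = Var(X_t) satisfies V'(t) = 2 a V(t) + c^2 with V(0) = 0 (drift coefficient is linear in X, diffusion is constant). With a = 1/5, c = sqrt(2), the solution is
  V(t) = (c^2 / (2 a)) * (exp(2 a t) - 1)
       = (sqrt(2)^2 / (2*(1/5))) * (exp((2/5) t) - 1)
       = 5*exp(2*t/5) - 5.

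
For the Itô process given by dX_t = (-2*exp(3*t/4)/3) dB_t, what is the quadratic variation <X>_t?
<X>_t = 8*exp(3*t/2)/27 - 8/27

For an Itô process dX_t = a(t) dt + b(t) dB_t, the quadratic variation is <X>_t = int_0^t b(s)^2 ds (the drift term does not contribute). Here b(s) = -2*exp(3*s/4)/3, so
  b(s)^2 = 4*exp(3*s/2)/9.
Integrating from 0 to t:
  <X>_t = int_0^t (4*exp(3*s/2)/9) ds = 8*exp(3*t/2)/27 - 8/27.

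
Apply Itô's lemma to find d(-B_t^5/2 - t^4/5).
d(-B_t^5/2 - t^4/5) = (-5*B_t^3 - 4*t^3/5) dt + (-5*B_t^4/2) dB_t

Itô's formula for f(t, x): d f(t, B_t) = (f_t + (1/2) f_xx) dt + f_x dB_t. Compute partials of f(t, x) = -t^4/5 - x^5/2:
  f_t(t,x)  = -4*t^3/5
  f_x(t,x)  = -5*x^4/2
  f_xx(t,x) = -10*x^3
Assemble drift = f_t + (1/2) f_xx = -4*t^3/5 - 5*x^3 and diffusion = f_x = -5*x^4/2. Substituting x = B_t:
  d(-B_t^5/2 - t^4/5) = (-5*B_t^3 - 4*t^3/5) dt + (-5*B_t^4/2) dB_t.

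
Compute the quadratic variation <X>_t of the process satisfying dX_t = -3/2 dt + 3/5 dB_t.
<X>_t = 9*t/25

For an Itô process dX_t = a(t) dt + b(t) dB_t, the quadratic variation is <X>_t = int_0^t b(s)^2 ds (the drift term does not contribute). Here b(s) = 3/5, so
  b(s)^2 = 9/25.
Integrating from 0 to t:
  <X>_t = int_0^t (9/25) ds = 9*t/25.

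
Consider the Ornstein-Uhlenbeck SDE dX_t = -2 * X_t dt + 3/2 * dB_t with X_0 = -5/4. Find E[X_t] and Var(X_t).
E[X_t] = -5*exp(-2*t)/4; Var(X_t) = 9/16 - 9*exp(-4*t)/16

The OU SDE dX = -theta X dt + sigma dB admits the integrating factor exp(theta t): d(exp(theta t) X_t) = sigma exp(theta t) dB_t. Integrating from 0 to t:
  X_t = x_0 * exp(-theta t) + sigma * int_0^t exp(-theta (t-s)) dB_s.
The Itô integral has mean 0 and (by the Itô isometry) variance sigma^2 * int_0^t exp(-2 theta (t - s)) ds = sigma^2 * (1 - exp(-2 theta t)) / (2 theta).
With theta = 2, sigma = 3/2, x_0 = -5/4:
  E[X_t] = -5/4 * exp(-2 t) = -5*exp(-2*t)/4
  Var(X_t) = (3/2)^2 * (1 - exp(-2*2 t)) / (2 * 2) = 9/16 - 9*exp(-4*t)/16.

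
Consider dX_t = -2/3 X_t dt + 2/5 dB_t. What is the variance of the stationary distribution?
lim Var(X_t) = 3/25

The OU SDE dX = -theta X dt + sigma dB admits the integrating factor exp(theta t): d(exp(theta t) X_t) = sigma exp(theta t) dB_t. Integrating from 0 to t gives X_t = x_0 * exp(-theta t) + sigma * int_0^t exp(-theta (t-s)) dB_s for any initial x_0. The Itô integral has variance (by the Itô isometry) sigma^2 * int_0^t exp(-2 theta (t - s)) ds = sigma^2 * (1 - exp(-2 theta t)) / (2 theta), independent of x_0.
With theta = 2/3, sigma = 2/5:
  Var(X_t) = (2/5)^2 * (1 - exp(-2*2/3 t)) / (2 * 2/3) = 3/25 - 3*exp(-4*t/3)/25.
As t -> infinity, exp(-2*2/3 t) -> 0, so the stationary variance is sigma^2 / (2 theta) = 3/25.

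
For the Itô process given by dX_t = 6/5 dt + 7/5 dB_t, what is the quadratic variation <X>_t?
<X>_t = 49*t/25

For an Itô process dX_t = a(t) dt + b(t) dB_t, the quadratic variation is <X>_t = int_0^t b(s)^2 ds (the drift term does not contribute). Here b(s) = 7/5, so
  b(s)^2 = 49/25.
Integrating from 0 to t:
  <X>_t = int_0^t (49/25) ds = 49*t/25.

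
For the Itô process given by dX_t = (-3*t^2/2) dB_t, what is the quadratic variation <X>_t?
<X>_t = 9*t^5/20

For an Itô process dX_t = a(t) dt + b(t) dB_t, the quadratic variation is <X>_t = int_0^t b(s)^2 ds (the drift term does not contribute). Here b(s) = -3*s^2/2, so
  b(s)^2 = 9*s^4/4.
Integrating from 0 to t:
  <X>_t = int_0^t (9*s^4/4) ds = 9*t^5/20.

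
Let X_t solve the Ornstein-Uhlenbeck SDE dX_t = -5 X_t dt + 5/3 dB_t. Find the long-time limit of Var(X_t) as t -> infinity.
lim Var(X_t) = 5/18

The OU SDE dX = -theta X dt + sigma dB admits the integrating factor exp(theta t): d(exp(theta t) X_t) = sigma exp(theta t) dB_t. Integrating from 0 to t gives X_t = x_0 * exp(-theta t) + sigma * int_0^t exp(-theta (t-s)) dB_s for any initial x_0. The Itô integral has variance (by the Itô isometry) sigma^2 * int_0^t exp(-2 theta (t - s)) ds = sigma^2 * (1 - exp(-2 theta t)) / (2 theta), independent of x_0.
With theta = 5, sigma = 5/3:
  Var(X_t) = (5/3)^2 * (1 - exp(-2*5 t)) / (2 * 5) = 5/18 - 5*exp(-10*t)/18.
As t -> infinity, exp(-2*5 t) -> 0, so the stationary variance is sigma^2 / (2 theta) = 5/18.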